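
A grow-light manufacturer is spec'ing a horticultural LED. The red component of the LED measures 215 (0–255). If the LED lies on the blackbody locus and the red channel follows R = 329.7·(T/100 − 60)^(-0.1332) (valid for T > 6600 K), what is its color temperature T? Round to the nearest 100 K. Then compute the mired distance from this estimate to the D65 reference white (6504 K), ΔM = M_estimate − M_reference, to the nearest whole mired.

(t − 60)^(-0.1332) = 215/329.7 = 0.65211.
t − 60 = 0.65211^(1/-0.1332) = 0.65211^(-7.508) = 24.774, so t = 84.774.
T = 100·t = 8477 K → 8500 K to the nearest 100 K.
M_estimate = 10⁶/8500 = 117.65; M_reference = 10⁶/6504 = 153.75.
ΔM = 117.65 − 153.75 = -36.10 → -36 mireds.

-36 mireds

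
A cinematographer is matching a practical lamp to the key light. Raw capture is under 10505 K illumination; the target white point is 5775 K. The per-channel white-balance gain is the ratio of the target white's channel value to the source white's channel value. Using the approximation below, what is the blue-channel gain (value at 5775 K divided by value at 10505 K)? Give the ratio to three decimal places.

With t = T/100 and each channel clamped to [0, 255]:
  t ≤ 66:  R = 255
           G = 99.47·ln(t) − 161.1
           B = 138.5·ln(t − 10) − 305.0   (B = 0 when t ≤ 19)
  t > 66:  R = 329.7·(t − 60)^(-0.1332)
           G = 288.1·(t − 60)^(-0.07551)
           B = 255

At 10505 K (t = 105.05):
  B = 255 by definition for t > 66.
At 5775 K (t = 57.75):
  B = 138.5·ln(57.75 − 10) − 305.0 = 138.5·ln 47.75 − 305.0 = 138.5·3.8660 − 305.0 = 230.438.
Gain = 230.438 / 255.000 = 0.9037 → 0.904.

0.904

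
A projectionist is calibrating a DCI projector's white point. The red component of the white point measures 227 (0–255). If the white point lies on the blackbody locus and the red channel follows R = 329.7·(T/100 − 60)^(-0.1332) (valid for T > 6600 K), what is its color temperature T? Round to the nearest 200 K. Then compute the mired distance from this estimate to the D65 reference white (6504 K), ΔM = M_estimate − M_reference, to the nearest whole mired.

-22 mireds

(t − 60)^(-0.1332) = 227/329.7 = 0.68850.
t − 60 = 0.68850^(1/-0.1332) = 0.68850^(-7.508) = 16.478, so t = 76.478.
T = 100·t = 7648 K → 7600 K to the nearest 200 K.
M_estimate = 10⁶/7600 = 131.58; M_reference = 10⁶/6504 = 153.75.
ΔM = 131.58 − 153.75 = -22.17 → -22 mireds.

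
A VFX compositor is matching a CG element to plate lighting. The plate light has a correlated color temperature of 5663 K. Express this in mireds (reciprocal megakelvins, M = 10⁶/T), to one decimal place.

M = 10⁶ / 5663 = 176.585 → 176.6 mireds.

176.6 mireds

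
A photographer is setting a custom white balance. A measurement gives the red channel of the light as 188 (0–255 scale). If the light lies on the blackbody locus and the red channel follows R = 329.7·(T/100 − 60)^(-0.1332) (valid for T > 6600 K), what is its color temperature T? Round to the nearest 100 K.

(t − 60)^(-0.1332) = 188/329.7 = 0.57022.
t − 60 = 0.57022^(1/-0.1332) = 0.57022^(-7.508) = 67.848, so t = 127.848.
T = 100·t = 12785 K → 12800 K to the nearest 100 K.

12800 K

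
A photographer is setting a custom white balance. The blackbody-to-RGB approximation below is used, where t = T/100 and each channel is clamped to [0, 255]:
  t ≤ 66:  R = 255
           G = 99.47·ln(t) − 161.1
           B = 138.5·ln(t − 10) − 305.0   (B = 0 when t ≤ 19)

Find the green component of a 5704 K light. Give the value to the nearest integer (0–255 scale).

241

t = 5704/100 = 57.04; the t ≤ 66 branch applies.
G = 99.47·ln 57.04 − 161.1 = 99.47·4.0438 − 161.1 = 241.132.
Rounded: 241.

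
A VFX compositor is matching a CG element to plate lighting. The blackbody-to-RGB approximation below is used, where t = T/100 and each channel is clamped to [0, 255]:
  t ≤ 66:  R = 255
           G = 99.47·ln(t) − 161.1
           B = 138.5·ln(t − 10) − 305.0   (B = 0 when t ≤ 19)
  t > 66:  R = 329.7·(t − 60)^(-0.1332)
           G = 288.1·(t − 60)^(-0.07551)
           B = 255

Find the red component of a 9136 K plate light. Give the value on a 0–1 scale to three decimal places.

t = 9136/100 = 91.36; the t > 66 branch applies.
R = 329.7·(91.36 − 60)^(-0.1332) = 329.7·31.36^(-0.1332) = 329.7·0.63195 = 208.354.
On a 0–1 scale: 208.354/255 = 0.8171 → 0.817.

0.817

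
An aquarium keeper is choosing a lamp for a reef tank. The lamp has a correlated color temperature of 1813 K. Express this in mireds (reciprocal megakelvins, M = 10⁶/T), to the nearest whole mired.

M = 10⁶ / 1813 = 551.572 → 552 mireds.

552 mireds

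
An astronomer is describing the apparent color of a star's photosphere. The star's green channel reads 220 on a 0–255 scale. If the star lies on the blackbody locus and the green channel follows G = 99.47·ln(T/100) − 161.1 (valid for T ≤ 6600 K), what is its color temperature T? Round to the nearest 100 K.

4600 K

ln t = (220 + 161.1) / 99.47 = 3.8313.
t = e^3.8313 = 46.123.
T = 100·t = 4612 K → 4600 K to the nearest 100 K.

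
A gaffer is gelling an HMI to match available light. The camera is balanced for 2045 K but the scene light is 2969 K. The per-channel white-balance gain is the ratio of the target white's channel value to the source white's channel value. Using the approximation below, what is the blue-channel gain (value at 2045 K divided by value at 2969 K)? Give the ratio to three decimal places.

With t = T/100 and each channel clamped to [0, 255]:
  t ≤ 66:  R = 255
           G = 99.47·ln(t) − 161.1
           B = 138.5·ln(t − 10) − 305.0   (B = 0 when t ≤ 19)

0.186

At 2969 K (t = 29.69):
  B = 138.5·ln(29.69 − 10) − 305.0 = 138.5·ln 19.69 − 305.0 = 138.5·2.9801 − 305.0 = 107.745.
At 2045 K (t = 20.45):
  B = 138.5·ln(20.45 − 10) − 305.0 = 138.5·ln 10.45 − 305.0 = 138.5·2.3466 − 305.0 = 20.004.
Gain = 20.004 / 107.745 = 0.1857 → 0.186.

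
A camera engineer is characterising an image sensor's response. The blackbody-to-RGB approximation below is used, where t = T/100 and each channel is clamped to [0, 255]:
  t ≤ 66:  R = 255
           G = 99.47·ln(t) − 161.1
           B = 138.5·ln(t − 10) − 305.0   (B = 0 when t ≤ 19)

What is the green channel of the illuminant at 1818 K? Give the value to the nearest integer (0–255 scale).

127

t = 1818/100 = 18.18; the t ≤ 66 branch applies.
G = 99.47·ln 18.18 − 161.1 = 99.47·2.9003 − 161.1 = 127.395.
Rounded: 127.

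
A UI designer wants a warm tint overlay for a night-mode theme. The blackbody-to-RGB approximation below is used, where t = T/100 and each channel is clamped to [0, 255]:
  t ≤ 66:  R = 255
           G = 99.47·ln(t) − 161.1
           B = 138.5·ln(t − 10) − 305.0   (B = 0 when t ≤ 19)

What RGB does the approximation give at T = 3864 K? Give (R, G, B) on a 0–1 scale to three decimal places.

t = 3864/100 = 38.64; the t ≤ 66 branch applies.
R = 255 by definition for t ≤ 66.
G = 99.47·ln 38.64 − 161.1 = 99.47·3.6543 − 161.1 = 202.392.
B = 138.5·ln(38.64 − 10) − 305.0 = 138.5·ln 28.64 − 305.0 = 138.5·3.3548 − 305.0 = 159.640.
Dividing each by 255: (1.0000, 0.7937, 0.6260) → (1.000, 0.794, 0.626).

(1.000, 0.794, 0.626)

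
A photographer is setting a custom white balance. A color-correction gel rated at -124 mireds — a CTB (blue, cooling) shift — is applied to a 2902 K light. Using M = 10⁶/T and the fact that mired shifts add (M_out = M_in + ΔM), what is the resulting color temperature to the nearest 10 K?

4530 K

M_in = 10⁶/2902 = 344.59 mireds.
M_out = 344.59 + (-124) = 220.59 mireds.
T_out = 10⁶/220.59 = 4533.3 K → 4530 K.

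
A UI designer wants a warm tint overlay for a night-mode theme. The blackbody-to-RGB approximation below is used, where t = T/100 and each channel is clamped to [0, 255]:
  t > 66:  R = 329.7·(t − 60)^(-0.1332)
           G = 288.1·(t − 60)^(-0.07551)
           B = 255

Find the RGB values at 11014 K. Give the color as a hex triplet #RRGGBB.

t = 11014/100 = 110.14; the t > 66 branch applies.
R = 329.7·(110.14 − 60)^(-0.1332) = 329.7·50.14^(-0.1332) = 329.7·0.59366 = 195.729.
G = 288.1·(110.14 − 60)^(-0.07551) = 288.1·50.14^(-0.07551) = 288.1·0.74408 = 214.369.
B = 255 by definition for t > 66.
Rounded: (196, 214, 255).
In hex: #C4D6FF.

#C4D6FF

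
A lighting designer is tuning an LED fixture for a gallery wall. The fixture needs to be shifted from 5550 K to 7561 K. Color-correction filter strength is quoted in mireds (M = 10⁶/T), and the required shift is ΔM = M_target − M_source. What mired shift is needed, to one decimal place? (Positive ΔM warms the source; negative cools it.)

-47.9 mireds

M_source = 10⁶/5550 = 180.180; M_target = 10⁶/7561 = 132.258.
ΔM = 132.258 − 180.180 = -47.923 → -47.9 mireds, a cooling shift.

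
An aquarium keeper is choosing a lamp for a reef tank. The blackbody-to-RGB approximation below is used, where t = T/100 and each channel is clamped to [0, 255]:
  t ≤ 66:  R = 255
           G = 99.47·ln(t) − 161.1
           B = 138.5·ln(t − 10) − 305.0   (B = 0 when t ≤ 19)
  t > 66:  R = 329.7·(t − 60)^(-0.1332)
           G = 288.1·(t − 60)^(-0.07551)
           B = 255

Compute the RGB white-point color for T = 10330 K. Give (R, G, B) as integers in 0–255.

t = 10330/100 = 103.3; the t > 66 branch applies.
R = 329.7·(103.3 − 60)^(-0.1332) = 329.7·43.3^(-0.1332) = 329.7·0.60537 = 199.590.
G = 288.1·(103.3 − 60)^(-0.07551) = 288.1·43.3^(-0.07551) = 288.1·0.75237 = 216.756.
B = 255 by definition for t > 66.
Rounded: (200, 217, 255).

(200, 217, 255)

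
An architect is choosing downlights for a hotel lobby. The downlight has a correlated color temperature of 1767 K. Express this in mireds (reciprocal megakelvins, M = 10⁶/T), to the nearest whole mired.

M = 10⁶ / 1767 = 565.931 → 566 mireds.

566 mireds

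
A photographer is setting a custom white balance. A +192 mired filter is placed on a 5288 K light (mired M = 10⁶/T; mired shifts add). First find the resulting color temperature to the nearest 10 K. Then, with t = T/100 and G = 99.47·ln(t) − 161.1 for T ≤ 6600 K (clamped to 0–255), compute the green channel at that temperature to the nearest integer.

164

M_in = 10⁶/5288 = 189.11; M_out = 189.11 + (+192) = 381.11.
T_out = 10⁶/381.11 = 2623.9 K → 2620 K; t = 26.2.
G = 99.47·ln 26.2 − 161.1 = 99.47·3.2658 − 161.1 = 163.745.
Rounded: 164.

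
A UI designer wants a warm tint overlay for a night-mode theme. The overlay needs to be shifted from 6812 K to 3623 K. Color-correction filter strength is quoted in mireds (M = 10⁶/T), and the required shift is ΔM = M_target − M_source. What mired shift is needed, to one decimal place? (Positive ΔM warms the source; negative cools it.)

+129.2 mireds

M_source = 10⁶/6812 = 146.800; M_target = 10⁶/3623 = 276.014.
ΔM = 276.014 − 146.800 = 129.215 → +129.2 mireds, a warming shift.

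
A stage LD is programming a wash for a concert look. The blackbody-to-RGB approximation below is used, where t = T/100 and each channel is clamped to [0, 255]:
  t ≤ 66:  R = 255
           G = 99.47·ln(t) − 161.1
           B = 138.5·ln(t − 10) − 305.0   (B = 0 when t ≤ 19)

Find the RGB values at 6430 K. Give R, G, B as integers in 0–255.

R=255, G=253, B=248

t = 6430/100 = 64.3; the t ≤ 66 branch applies.
R = 255 by definition for t ≤ 66.
G = 99.47·ln 64.3 − 161.1 = 99.47·4.1636 − 161.1 = 253.049.
B = 138.5·ln(64.3 − 10) − 305.0 = 138.5·ln 54.3 − 305.0 = 138.5·3.9945 − 305.0 = 248.242.
Rounded: (255, 253, 248).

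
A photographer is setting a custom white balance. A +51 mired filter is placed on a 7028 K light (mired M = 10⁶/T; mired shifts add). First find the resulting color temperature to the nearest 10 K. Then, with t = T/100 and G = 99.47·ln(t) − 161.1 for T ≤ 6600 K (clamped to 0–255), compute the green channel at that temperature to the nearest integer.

231

M_in = 10⁶/7028 = 142.29; M_out = 142.29 + (+51) = 193.29.
T_out = 10⁶/193.29 = 5173.6 K → 5170 K; t = 51.7.
G = 99.47·ln 51.7 − 161.1 = 99.47·3.9455 − 161.1 = 231.355.
Rounded: 231.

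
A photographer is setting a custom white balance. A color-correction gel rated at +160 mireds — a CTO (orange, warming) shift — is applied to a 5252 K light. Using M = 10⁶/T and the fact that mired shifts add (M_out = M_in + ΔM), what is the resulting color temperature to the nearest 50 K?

M_in = 10⁶/5252 = 190.40 mireds.
M_out = 190.40 + (+160) = 350.40 mireds.
T_out = 10⁶/350.40 = 2853.9 K → 2850 K.

2850 K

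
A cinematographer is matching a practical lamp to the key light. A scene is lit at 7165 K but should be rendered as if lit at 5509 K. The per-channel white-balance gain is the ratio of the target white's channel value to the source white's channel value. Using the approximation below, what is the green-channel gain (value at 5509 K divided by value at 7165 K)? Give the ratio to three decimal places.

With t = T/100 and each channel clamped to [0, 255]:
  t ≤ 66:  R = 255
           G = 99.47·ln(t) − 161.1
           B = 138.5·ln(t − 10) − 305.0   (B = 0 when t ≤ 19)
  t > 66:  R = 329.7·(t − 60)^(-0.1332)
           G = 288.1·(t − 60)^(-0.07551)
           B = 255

0.993

At 7165 K (t = 71.65):
  G = 288.1·(71.65 − 60)^(-0.07551) = 288.1·11.65^(-0.07551) = 288.1·0.83077 = 239.345.
At 5509 K (t = 55.09):
  G = 99.47·ln 55.09 − 161.1 = 99.47·4.0090 − 161.1 = 237.672.
Gain = 237.672 / 239.345 = 0.9930 → 0.993.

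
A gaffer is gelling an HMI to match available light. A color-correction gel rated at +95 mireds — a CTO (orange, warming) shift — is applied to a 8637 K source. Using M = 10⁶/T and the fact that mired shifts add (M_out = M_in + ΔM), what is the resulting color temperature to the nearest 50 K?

4750 K

M_in = 10⁶/8637 = 115.78 mireds.
M_out = 115.78 + (+95) = 210.78 mireds.
T_out = 10⁶/210.78 = 4744.3 K → 4750 K.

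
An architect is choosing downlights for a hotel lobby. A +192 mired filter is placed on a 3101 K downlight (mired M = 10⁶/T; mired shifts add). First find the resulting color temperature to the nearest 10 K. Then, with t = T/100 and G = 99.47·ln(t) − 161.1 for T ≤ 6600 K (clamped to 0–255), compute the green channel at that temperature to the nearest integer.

134

M_in = 10⁶/3101 = 322.48; M_out = 322.48 + (+192) = 514.48.
T_out = 10⁶/514.48 = 1943.7 K → 1940 K; t = 19.4.
G = 99.47·ln 19.4 − 161.1 = 99.47·2.9653 − 161.1 = 133.856.
Rounded: 134.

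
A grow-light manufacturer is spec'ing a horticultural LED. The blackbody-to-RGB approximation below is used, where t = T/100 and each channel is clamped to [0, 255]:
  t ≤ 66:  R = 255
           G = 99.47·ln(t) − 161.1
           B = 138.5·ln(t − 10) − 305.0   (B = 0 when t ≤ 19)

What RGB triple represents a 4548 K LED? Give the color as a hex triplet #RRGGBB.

t = 4548/100 = 45.48; the t ≤ 66 branch applies.
R = 255 by definition for t ≤ 66.
G = 99.47·ln 45.48 − 161.1 = 99.47·3.8173 − 161.1 = 218.604.
B = 138.5·ln(45.48 − 10) − 305.0 = 138.5·ln 35.48 − 305.0 = 138.5·3.5690 − 305.0 = 189.302.
Rounded: (255, 219, 189).
In hex: #FFDBBD.

#FFDBBD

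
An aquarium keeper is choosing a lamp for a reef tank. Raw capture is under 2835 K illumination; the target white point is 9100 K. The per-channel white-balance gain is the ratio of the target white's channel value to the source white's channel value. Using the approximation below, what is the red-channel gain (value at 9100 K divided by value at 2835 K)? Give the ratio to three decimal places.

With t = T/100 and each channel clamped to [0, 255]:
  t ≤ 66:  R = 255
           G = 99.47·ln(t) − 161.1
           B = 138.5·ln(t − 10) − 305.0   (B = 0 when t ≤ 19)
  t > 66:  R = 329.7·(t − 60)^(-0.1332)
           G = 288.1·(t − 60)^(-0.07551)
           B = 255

At 2835 K (t = 28.35):
  R = 255 by definition for t ≤ 66.
At 9100 K (t = 91):
  R = 329.7·(91 − 60)^(-0.1332) = 329.7·31^(-0.1332) = 329.7·0.63292 = 208.675.
Gain = 208.675 / 255.000 = 0.8183 → 0.818.

0.818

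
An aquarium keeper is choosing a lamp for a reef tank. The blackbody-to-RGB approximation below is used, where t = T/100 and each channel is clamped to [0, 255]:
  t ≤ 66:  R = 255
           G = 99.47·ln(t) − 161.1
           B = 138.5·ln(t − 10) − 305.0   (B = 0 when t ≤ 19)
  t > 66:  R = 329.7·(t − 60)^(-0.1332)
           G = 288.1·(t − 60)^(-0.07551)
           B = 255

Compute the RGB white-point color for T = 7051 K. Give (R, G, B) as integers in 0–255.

(241, 241, 255)

t = 7051/100 = 70.51; the t > 66 branch applies.
R = 329.7·(70.51 − 60)^(-0.1332) = 329.7·10.51^(-0.1332) = 329.7·0.73101 = 241.014.
G = 288.1·(70.51 − 60)^(-0.07551) = 288.1·10.51^(-0.07551) = 288.1·0.83726 = 241.214.
B = 255 by definition for t > 66.
Rounded: (241, 241, 255).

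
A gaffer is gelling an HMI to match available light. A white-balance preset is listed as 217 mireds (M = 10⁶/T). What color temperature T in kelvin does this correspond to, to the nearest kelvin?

4608 K

T = 10⁶ / 217 = 4608.29 K → 4608 K.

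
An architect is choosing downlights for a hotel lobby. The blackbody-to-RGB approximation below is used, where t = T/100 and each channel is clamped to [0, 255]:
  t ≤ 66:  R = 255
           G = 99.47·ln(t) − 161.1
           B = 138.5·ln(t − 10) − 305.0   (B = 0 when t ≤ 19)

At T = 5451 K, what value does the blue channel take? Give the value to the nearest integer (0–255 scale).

221

t = 5451/100 = 54.51; the t ≤ 66 branch applies.
B = 138.5·ln(54.51 − 10) − 305.0 = 138.5·ln 44.51 − 305.0 = 138.5·3.7957 − 305.0 = 220.706.
Rounded: 221.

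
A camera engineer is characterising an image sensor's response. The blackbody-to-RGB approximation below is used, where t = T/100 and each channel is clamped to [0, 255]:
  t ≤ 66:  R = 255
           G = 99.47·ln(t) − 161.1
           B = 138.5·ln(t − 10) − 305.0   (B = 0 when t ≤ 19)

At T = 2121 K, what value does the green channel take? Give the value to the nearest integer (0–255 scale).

143

t = 2121/100 = 21.21; the t ≤ 66 branch applies.
G = 99.47·ln 21.21 − 161.1 = 99.47·3.0545 − 161.1 = 142.728.
Rounded: 143.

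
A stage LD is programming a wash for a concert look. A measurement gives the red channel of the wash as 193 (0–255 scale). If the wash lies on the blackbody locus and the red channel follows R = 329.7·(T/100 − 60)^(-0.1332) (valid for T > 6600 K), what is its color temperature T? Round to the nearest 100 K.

(t − 60)^(-0.1332) = 193/329.7 = 0.58538.
t − 60 = 0.58538^(1/-0.1332) = 0.58538^(-7.508) = 55.713, so t = 115.713.
T = 100·t = 11571 K → 11600 K to the nearest 100 K.

11600 K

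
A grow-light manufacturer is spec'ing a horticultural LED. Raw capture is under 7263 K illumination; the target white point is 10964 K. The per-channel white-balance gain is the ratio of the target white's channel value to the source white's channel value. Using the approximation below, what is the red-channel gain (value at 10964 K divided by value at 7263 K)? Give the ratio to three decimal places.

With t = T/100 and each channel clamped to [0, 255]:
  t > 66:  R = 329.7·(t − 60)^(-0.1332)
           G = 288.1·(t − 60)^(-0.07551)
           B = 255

At 7263 K (t = 72.63):
  R = 329.7·(72.63 − 60)^(-0.1332) = 329.7·12.63^(-0.1332) = 329.7·0.71333 = 235.186.
At 10964 K (t = 109.64):
  R = 329.7·(109.64 − 60)^(-0.1332) = 329.7·49.64^(-0.1332) = 329.7·0.59445 = 195.990.
Gain = 195.990 / 235.186 = 0.8333 → 0.833.

0.833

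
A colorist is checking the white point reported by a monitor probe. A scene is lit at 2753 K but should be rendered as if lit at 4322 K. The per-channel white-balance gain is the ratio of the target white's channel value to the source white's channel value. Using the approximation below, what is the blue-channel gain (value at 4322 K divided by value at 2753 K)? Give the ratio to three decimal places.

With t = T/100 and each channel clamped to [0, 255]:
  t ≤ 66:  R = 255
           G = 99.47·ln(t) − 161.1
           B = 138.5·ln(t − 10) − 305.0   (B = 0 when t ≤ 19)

At 2753 K (t = 27.53):
  B = 138.5·ln(27.53 − 10) − 305.0 = 138.5·ln 17.53 − 305.0 = 138.5·2.8639 − 305.0 = 91.652.
At 4322 K (t = 43.22):
  B = 138.5·ln(43.22 − 10) − 305.0 = 138.5·ln 33.22 − 305.0 = 138.5·3.5032 − 305.0 = 180.187.
Gain = 180.187 / 91.652 = 1.9660 → 1.966.

1.966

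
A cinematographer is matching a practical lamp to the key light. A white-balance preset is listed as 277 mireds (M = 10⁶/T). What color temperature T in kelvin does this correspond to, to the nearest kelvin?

3610 K

T = 10⁶ / 277 = 3610.11 K → 3610 K.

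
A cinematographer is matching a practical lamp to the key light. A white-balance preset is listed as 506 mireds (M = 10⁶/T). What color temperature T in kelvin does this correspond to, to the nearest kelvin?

1976 K

T = 10⁶ / 506 = 1976.28 K → 1976 K.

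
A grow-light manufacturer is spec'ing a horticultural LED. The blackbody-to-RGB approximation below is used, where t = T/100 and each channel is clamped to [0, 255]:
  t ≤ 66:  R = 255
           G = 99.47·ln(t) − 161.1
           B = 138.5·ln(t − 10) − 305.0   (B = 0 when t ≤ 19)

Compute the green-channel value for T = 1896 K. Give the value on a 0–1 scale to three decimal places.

0.516

t = 1896/100 = 18.96; the t ≤ 66 branch applies.
G = 99.47·ln 18.96 − 161.1 = 99.47·2.9423 − 161.1 = 131.574.
On a 0–1 scale: 131.574/255 = 0.5160 → 0.516.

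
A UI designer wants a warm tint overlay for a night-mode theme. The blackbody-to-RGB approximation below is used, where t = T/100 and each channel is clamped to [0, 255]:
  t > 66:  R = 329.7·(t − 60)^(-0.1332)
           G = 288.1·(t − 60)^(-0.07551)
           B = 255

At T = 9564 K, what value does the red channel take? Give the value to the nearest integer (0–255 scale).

t = 9564/100 = 95.64; the t > 66 branch applies.
R = 329.7·(95.64 − 60)^(-0.1332) = 329.7·35.64^(-0.1332) = 329.7·0.62127 = 204.833.
Rounded: 205.

205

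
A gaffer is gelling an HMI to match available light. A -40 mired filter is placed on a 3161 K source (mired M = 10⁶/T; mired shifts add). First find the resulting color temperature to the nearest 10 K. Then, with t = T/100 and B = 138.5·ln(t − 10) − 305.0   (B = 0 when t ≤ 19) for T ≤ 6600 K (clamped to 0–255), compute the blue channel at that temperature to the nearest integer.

M_in = 10⁶/3161 = 316.36; M_out = 316.36 + (-40) = 276.36.
T_out = 10⁶/276.36 = 3618.5 K → 3620 K; t = 36.2.
B = 138.5·ln(36.2 − 10) − 305.0 = 138.5·ln 26.2 − 305.0 = 138.5·3.2658 − 305.0 = 147.308.
Rounded: 147.

147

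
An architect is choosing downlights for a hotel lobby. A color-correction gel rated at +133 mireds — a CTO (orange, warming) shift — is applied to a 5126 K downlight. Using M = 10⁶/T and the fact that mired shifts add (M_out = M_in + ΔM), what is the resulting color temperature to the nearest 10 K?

3050 K

M_in = 10⁶/5126 = 195.08 mireds.
M_out = 195.08 + (+133) = 328.08 mireds.
T_out = 10⁶/328.08 = 3048.0 K → 3050 K.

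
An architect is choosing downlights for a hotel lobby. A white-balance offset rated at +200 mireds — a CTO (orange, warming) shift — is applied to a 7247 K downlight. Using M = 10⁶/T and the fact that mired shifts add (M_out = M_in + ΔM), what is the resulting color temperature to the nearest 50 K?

M_in = 10⁶/7247 = 137.99 mireds.
M_out = 137.99 + (+200) = 337.99 mireds.
T_out = 10⁶/337.99 = 2958.7 K → 2950 K.

2950 K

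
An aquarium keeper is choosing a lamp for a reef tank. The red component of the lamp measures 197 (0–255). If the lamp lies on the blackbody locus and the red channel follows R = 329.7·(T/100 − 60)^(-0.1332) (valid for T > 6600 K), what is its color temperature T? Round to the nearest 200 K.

(t − 60)^(-0.1332) = 197/329.7 = 0.59751.
t − 60 = 0.59751^(1/-0.1332) = 0.59751^(-7.508) = 47.761, so t = 107.761.
T = 100·t = 10776 K → 10800 K to the nearest 200 K.

10800 K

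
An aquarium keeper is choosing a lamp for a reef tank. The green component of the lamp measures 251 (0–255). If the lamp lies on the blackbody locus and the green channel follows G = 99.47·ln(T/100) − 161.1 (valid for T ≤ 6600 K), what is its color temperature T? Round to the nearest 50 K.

ln t = (251 + 161.1) / 99.47 = 4.1430.
t = e^4.1430 = 62.989.
T = 100·t = 6299 K → 6300 K to the nearest 50 K.

6300 K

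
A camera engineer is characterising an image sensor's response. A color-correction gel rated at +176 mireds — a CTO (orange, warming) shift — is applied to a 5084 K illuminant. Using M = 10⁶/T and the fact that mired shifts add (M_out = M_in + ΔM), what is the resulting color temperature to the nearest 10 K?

M_in = 10⁶/5084 = 196.70 mireds.
M_out = 196.70 + (+176) = 372.70 mireds.
T_out = 10⁶/372.70 = 2683.2 K → 2680 K.

2680 K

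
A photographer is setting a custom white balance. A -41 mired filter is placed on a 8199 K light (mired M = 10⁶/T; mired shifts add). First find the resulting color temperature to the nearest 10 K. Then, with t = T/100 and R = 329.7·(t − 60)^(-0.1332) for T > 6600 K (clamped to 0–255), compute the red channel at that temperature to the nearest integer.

190

M_in = 10⁶/8199 = 121.97; M_out = 121.97 + (-41) = 80.97.
T_out = 10⁶/80.97 = 12350.8 K → 12350 K; t = 123.5.
R = 329.7·(123.5 − 60)^(-0.1332) = 329.7·63.5^(-0.1332) = 329.7·0.57527 = 189.666.
Rounded: 190.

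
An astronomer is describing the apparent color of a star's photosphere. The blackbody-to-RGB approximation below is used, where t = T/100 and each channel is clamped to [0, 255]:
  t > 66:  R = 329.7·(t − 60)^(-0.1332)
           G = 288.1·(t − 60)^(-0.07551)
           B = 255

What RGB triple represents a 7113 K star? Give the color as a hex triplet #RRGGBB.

#EFF0FF

t = 7113/100 = 71.13; the t > 66 branch applies.
R = 329.7·(71.13 − 60)^(-0.1332) = 329.7·11.13^(-0.1332) = 329.7·0.72545 = 239.181.
G = 288.1·(71.13 − 60)^(-0.07551) = 288.1·11.13^(-0.07551) = 288.1·0.83364 = 240.172.
B = 255 by definition for t > 66.
Rounded: (239, 240, 255).
In hex: #EFF0FF.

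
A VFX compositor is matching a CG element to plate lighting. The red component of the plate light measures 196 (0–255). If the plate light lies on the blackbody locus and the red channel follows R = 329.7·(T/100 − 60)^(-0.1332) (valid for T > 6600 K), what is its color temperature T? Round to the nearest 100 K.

(t − 60)^(-0.1332) = 196/329.7 = 0.59448.
t − 60 = 0.59448^(1/-0.1332) = 0.59448^(-7.508) = 49.621, so t = 109.621.
T = 100·t = 10962 K → 11000 K to the nearest 100 K.

11000 K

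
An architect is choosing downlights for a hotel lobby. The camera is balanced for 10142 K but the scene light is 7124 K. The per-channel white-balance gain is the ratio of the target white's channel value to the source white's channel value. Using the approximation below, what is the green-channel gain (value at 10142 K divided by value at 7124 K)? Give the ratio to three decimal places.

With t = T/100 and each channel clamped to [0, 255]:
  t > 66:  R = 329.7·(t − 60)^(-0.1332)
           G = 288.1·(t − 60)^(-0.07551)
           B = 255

0.906

At 7124 K (t = 71.24):
  G = 288.1·(71.24 − 60)^(-0.07551) = 288.1·11.24^(-0.07551) = 288.1·0.83302 = 239.994.
At 10142 K (t = 101.42):
  G = 288.1·(101.42 − 60)^(-0.07551) = 288.1·41.42^(-0.07551) = 288.1·0.75489 = 217.484.
Gain = 217.484 / 239.994 = 0.9062 → 0.906.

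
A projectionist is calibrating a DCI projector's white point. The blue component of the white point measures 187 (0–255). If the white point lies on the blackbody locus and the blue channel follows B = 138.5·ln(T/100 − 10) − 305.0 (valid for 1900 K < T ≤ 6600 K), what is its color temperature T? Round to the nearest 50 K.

ln(t − 10) = (187 + 305.0) / 138.5 = 3.5523.
t − 10 = e^3.5523 = 34.895, so t = 44.895.
T = 100·t = 4490 K → 4500 K to the nearest 50 K.

4500 K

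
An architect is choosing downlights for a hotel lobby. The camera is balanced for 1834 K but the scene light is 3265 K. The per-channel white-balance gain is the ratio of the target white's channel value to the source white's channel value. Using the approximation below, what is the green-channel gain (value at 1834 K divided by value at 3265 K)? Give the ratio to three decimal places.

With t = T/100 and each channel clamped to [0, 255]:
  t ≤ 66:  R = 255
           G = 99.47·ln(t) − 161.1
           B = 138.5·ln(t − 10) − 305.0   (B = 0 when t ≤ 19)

At 3265 K (t = 32.65):
  G = 99.47·ln 32.65 − 161.1 = 99.47·3.4858 − 161.1 = 185.637.
At 1834 K (t = 18.34):
  G = 99.47·ln 18.34 − 161.1 = 99.47·2.9091 − 161.1 = 128.267.
Gain = 128.267 / 185.637 = 0.6910 → 0.691.

0.691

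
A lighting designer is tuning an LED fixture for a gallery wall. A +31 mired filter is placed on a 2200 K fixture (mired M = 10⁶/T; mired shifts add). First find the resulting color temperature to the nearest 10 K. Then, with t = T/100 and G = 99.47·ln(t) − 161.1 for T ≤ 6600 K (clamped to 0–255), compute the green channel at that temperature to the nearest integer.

140

M_in = 10⁶/2200 = 454.55; M_out = 454.55 + (+31) = 485.55.
T_out = 10⁶/485.55 = 2059.5 K → 2060 K; t = 20.6.
G = 99.47·ln 20.6 − 161.1 = 99.47·3.0253 − 161.1 = 139.826.
Rounded: 140.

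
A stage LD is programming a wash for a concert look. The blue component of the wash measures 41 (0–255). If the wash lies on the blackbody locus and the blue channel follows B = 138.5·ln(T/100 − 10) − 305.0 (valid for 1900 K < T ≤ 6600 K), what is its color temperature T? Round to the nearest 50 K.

2200 K

ln(t − 10) = (41 + 305.0) / 138.5 = 2.4982.
t − 10 = e^2.4982 = 12.161, so t = 22.161.
T = 100·t = 2216 K → 2200 K to the nearest 50 K.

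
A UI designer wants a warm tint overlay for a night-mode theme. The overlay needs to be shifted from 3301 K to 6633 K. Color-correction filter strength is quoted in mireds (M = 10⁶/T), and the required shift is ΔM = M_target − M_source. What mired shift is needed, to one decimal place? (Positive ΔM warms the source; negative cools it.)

-152.2 mireds

M_source = 10⁶/3301 = 302.939; M_target = 10⁶/6633 = 150.761.
ΔM = 150.761 − 302.939 = -152.177 → -152.2 mireds, a cooling shift.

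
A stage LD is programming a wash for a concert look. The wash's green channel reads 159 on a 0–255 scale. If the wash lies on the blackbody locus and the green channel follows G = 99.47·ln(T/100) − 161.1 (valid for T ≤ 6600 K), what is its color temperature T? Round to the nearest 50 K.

ln t = (159 + 161.1) / 99.47 = 3.2181.
t = e^3.2181 = 24.980.
T = 100·t = 2498 K → 2500 K to the nearest 50 K.

2500 K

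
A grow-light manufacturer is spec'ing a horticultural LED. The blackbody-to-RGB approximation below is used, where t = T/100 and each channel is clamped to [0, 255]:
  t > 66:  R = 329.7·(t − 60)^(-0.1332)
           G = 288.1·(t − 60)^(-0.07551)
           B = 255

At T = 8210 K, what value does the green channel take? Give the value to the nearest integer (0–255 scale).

228

t = 8210/100 = 82.1; the t > 66 branch applies.
G = 288.1·(82.1 − 60)^(-0.07551) = 288.1·22.1^(-0.07551) = 288.1·0.79156 = 228.049.
Rounded: 228.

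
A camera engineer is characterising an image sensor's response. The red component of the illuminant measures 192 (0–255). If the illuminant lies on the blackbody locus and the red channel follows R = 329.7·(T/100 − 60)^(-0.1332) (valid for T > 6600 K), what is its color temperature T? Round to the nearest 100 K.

(t − 60)^(-0.1332) = 192/329.7 = 0.58235.
t − 60 = 0.58235^(1/-0.1332) = 0.58235^(-7.508) = 57.929, so t = 117.929.
T = 100·t = 11793 K → 11800 K to the nearest 100 K.

11800 K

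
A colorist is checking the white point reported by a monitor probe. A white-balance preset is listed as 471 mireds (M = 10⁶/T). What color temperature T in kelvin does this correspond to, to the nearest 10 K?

T = 10⁶ / 471 = 2123.14 K → 2120 K.

2120 K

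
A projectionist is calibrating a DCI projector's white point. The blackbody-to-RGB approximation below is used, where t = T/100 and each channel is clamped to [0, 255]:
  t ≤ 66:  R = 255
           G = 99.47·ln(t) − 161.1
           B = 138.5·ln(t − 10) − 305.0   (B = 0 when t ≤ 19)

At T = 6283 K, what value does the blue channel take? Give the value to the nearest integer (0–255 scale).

244

t = 6283/100 = 62.83; the t ≤ 66 branch applies.
B = 138.5·ln(62.83 − 10) − 305.0 = 138.5·ln 52.83 − 305.0 = 138.5·3.9671 − 305.0 = 244.440.
Rounded: 244.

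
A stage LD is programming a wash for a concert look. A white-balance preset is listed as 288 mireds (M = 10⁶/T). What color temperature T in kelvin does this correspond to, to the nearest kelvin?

3472 K

T = 10⁶ / 288 = 3472.22 K → 3472 K.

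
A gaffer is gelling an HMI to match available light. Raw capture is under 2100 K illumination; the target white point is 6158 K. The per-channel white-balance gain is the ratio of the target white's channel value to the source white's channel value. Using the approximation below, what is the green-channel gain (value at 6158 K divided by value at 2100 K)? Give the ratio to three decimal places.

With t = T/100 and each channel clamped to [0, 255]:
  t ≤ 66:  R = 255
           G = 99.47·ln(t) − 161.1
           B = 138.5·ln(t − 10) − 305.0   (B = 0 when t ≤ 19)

At 2100 K (t = 21):
  G = 99.47·ln 21 − 161.1 = 99.47·3.0445 − 161.1 = 141.739.
At 6158 K (t = 61.58):
  G = 99.47·ln 61.58 − 161.1 = 99.47·4.1203 − 161.1 = 248.750.
Gain = 248.750 / 141.739 = 1.7550 → 1.755.

1.755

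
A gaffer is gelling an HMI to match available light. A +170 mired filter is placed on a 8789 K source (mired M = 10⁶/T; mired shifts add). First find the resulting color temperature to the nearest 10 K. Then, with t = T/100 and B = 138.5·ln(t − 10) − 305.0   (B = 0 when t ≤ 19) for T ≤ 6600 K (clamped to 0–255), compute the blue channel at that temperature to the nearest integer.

142

M_in = 10⁶/8789 = 113.78; M_out = 113.78 + (+170) = 283.78.
T_out = 10⁶/283.78 = 3523.9 K → 3520 K; t = 35.2.
B = 138.5·ln(35.2 − 10) − 305.0 = 138.5·ln 25.2 − 305.0 = 138.5·3.2268 − 305.0 = 141.918.
Rounded: 142.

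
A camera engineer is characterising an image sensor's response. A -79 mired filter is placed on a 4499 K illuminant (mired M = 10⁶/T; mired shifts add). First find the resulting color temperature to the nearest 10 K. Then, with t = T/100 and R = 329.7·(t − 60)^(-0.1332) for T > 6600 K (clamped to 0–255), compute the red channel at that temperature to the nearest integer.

243

M_in = 10⁶/4499 = 222.27; M_out = 222.27 + (-79) = 143.27.
T_out = 10⁶/143.27 = 6979.7 K → 6980 K; t = 69.8.
R = 329.7·(69.8 − 60)^(-0.1332) = 329.7·9.8^(-0.1332) = 329.7·0.73785 = 243.269.
Rounded: 243.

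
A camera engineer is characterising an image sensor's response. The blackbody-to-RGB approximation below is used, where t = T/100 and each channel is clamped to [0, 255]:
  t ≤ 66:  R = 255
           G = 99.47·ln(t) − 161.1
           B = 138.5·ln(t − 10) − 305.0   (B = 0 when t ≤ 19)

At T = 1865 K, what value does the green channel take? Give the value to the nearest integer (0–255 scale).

t = 1865/100 = 18.65; the t ≤ 66 branch applies.
G = 99.47·ln 18.65 − 161.1 = 99.47·2.9258 − 161.1 = 129.934.
Rounded: 130.

130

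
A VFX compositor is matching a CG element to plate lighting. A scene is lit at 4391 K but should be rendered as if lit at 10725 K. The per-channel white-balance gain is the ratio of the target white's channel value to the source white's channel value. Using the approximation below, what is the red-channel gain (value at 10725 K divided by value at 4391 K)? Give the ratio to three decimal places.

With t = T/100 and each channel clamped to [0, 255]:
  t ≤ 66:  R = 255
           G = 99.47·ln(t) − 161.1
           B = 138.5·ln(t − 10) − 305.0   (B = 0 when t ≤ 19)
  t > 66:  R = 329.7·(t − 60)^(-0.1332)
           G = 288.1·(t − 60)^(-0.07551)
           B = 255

0.774

At 4391 K (t = 43.91):
  R = 255 by definition for t ≤ 66.
At 10725 K (t = 107.25):
  R = 329.7·(107.25 − 60)^(-0.1332) = 329.7·47.25^(-0.1332) = 329.7·0.59837 = 197.283.
Gain = 197.283 / 255.000 = 0.7737 → 0.774.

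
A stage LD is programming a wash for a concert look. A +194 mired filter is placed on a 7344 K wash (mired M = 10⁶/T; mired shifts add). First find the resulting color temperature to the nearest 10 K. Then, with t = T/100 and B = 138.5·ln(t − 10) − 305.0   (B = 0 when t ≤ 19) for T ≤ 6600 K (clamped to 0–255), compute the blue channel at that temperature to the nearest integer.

M_in = 10⁶/7344 = 136.17; M_out = 136.17 + (+194) = 330.17.
T_out = 10⁶/330.17 = 3028.8 K → 3030 K; t = 30.3.
B = 138.5·ln(30.3 − 10) − 305.0 = 138.5·ln 20.3 − 305.0 = 138.5·3.0106 − 305.0 = 111.971.
Rounded: 112.

112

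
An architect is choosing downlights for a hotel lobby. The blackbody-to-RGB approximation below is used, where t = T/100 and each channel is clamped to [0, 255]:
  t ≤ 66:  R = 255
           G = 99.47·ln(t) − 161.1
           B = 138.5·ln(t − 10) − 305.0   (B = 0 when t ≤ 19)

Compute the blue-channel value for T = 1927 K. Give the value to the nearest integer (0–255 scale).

t = 1927/100 = 19.27; the t ≤ 66 branch applies.
B = 138.5·ln(19.27 − 10) − 305.0 = 138.5·ln 9.27 − 305.0 = 138.5·2.2268 − 305.0 = 3.409.
Rounded: 3.

3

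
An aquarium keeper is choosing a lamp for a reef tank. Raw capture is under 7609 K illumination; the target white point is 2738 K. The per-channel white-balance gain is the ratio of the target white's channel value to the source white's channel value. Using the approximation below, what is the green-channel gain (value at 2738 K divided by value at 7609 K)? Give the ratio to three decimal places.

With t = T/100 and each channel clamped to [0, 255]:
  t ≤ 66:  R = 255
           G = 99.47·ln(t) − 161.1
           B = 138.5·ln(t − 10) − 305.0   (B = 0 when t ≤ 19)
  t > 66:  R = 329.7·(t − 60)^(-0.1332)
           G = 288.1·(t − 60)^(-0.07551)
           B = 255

At 7609 K (t = 76.09):
  G = 288.1·(76.09 − 60)^(-0.07551) = 288.1·16.09^(-0.07551) = 288.1·0.81076 = 233.580.
At 2738 K (t = 27.38):
  G = 99.47·ln 27.38 − 161.1 = 99.47·3.3098 − 161.1 = 168.127.
Gain = 168.127 / 233.580 = 0.7198 → 0.720.

0.720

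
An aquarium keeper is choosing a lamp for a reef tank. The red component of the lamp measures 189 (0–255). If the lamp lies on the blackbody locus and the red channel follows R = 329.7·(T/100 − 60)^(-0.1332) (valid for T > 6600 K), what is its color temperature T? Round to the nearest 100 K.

12500 K

(t − 60)^(-0.1332) = 189/329.7 = 0.57325.
t − 60 = 0.57325^(1/-0.1332) = 0.57325^(-7.508) = 65.199, so t = 125.199.
T = 100·t = 12520 K → 12500 K to the nearest 100 K.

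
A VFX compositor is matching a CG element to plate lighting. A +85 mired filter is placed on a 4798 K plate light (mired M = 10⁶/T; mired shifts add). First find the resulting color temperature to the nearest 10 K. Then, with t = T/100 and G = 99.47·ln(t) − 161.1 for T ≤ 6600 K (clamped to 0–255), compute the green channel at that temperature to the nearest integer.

M_in = 10⁶/4798 = 208.42; M_out = 208.42 + (+85) = 293.42.
T_out = 10⁶/293.42 = 3408.1 K → 3410 K; t = 34.1.
G = 99.47·ln 34.1 − 161.1 = 99.47·3.5293 − 161.1 = 189.959.
Rounded: 190.

190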